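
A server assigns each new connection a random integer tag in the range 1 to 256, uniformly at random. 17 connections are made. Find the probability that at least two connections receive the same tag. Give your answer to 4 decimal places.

It's easier to compute the probability that all 17 are distinct.
P(all distinct) = 256/256 · 255/256 · ··· · 240/256 ≈ 0.5810.
So the probability of at least one match is 1 − 0.5810 = 0.4190.

0.4190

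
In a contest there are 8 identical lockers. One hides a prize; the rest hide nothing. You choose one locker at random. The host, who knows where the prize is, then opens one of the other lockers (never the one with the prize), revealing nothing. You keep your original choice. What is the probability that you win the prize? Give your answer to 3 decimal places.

0.125

The host can always open an empty locker regardless of your choice, so this gives no information about your original locker.
P(win by staying) = 1/8 ≈ 0.125.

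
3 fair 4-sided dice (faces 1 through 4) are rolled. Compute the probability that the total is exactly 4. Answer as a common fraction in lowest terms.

3/64

There are 4^3 = 64 equally likely outcomes.
The number of ordered 3-tuples from {1,…,4} summing to 4 is 3.
P(sum = 4) = 3/64.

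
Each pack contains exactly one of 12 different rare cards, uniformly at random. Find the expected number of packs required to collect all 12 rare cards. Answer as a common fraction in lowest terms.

86021/2310

After i distinct types are collected, each trial gives a new one with probability (12−i)/12, so the expected wait for the next new type is 12/(12−i).
E = 12/12 + 12/11 + 12/10 + 12/9 + 12/8 + 12/7 + 12/6 + 12/5 + 12/4 + 12/3 + 12/2 + 12/1 = 86021/2310.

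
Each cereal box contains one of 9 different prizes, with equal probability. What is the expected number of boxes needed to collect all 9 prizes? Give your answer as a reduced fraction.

After i distinct types are collected, each trial gives a new one with probability (9−i)/9, so the expected wait for the next new type is 9/(9−i).
E = 9/9 + 9/8 + 9/7 + 9/6 + 9/5 + 9/4 + 9/3 + 9/2 + 9/1 = 7129/280.

7129/280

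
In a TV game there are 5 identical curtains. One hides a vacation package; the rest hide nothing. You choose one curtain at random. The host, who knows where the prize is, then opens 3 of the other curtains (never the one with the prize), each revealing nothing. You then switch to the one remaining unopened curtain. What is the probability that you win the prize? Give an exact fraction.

4/5

Your original curtain holds the prize with probability 1/5, so the other 4 collectively hold it with probability 4/5.
The host can always find 3 empty curtains to open, so the reveals don't change that 4/5; it is now spread over the 1 remaining unopened curtain.
P(win by switching) = (4/5) · (1/1) = 4/5.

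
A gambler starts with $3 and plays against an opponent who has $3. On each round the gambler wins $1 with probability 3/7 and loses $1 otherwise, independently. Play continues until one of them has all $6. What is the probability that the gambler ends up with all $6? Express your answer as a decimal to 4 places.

0.2967

Let r = q/p = (4/7)/(3/7) = 4/3. The recurrence P(i) = p·P(i+1) + q·P(i−1) with P(0)=0, P(6)=1 gives P(i) = (1 − r^i)/(1 − r^6).
P(3) = (1 − (4/3)^3) / (1 − (4/3)^6) = 27/91 ≈ 0.2967.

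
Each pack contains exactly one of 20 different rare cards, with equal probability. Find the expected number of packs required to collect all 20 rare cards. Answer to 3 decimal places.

71.955

After i distinct types are collected, each trial gives a new one with probability (20−i)/20, so the expected wait for the next new type is 20/(20−i).
E = 20/20 + 20/19 + 20/18 + 20/17 + 20/16 + 20/15 + 20/14 + 20/13 + 20/12 + 20/11 + 20/10 + 20/9 + 20/8 + 20/7 + 20/6 + 20/5 + 20/4 + 20/3 + 20/2 + 20/1 = 279175675/3879876 ≈ 71.955.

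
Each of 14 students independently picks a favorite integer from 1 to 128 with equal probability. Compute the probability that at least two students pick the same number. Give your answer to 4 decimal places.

0.5216

It's easier to compute the probability that all 14 are distinct.
P(all distinct) = 128/128 · 127/128 · ··· · 115/128 ≈ 0.4784.
So the probability of at least one match is 1 − 0.4784 = 0.5216.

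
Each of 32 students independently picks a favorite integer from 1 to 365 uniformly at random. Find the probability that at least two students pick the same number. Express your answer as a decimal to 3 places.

It's easier to compute the probability that all 32 are distinct.
P(all distinct) = 365/365 · 364/365 · ··· · 334/365 ≈ 0.247.
So the probability of at least one match is 1 − 0.247 = 0.753.

0.753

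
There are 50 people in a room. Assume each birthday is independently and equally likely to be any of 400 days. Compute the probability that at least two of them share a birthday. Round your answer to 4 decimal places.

It's easier to compute the probability that all 50 are distinct.
P(all distinct) = 400/400 · 399/400 · ··· · 351/400 ≈ 0.0409.
So the probability of at least one match is 1 − 0.0409 = 0.9591.

0.9591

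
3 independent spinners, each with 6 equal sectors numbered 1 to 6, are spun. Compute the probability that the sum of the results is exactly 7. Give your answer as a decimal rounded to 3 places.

There are 6^3 = 216 equally likely outcomes.
The number of ordered 3-tuples from {1,…,6} summing to 7 is 15.
P(sum = 7) = 15/216 = 5/72 ≈ 0.069.

0.069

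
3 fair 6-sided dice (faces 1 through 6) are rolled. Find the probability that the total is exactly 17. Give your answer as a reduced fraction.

There are 6^3 = 216 equally likely outcomes.
The number of ordered 3-tuples from {1,…,6} summing to 17 is 3.
P(sum = 17) = 3/216 = 1/72.

1/72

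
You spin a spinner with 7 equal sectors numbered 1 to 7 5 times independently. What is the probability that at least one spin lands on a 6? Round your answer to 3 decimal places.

0.537

P(no spin lands on a 6) = (6/7)^5 ≈ 0.463.
P(at least one) = 1 − 0.463 = 0.537.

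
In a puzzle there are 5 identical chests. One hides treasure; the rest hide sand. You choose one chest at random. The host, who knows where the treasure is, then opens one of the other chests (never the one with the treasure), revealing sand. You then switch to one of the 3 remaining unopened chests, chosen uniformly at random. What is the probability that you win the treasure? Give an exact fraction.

4/15

Your original chest holds the treasure with probability 1/5, so the other 4 collectively hold it with probability 4/5.
The host can always find an empty chest to open, so this doesn't change that 4/5; it is now spread over the 3 remaining unopened chests.
P(win by switching) = (4/5) · (1/3) = 4/15.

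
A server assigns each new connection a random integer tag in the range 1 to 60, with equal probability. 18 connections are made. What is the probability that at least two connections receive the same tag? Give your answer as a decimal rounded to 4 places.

0.9417

It's easier to compute the probability that all 18 are distinct.
P(all distinct) = 60/60 · 59/60 · ··· · 43/60 ≈ 0.0583.
So the probability of at least one match is 1 − 0.0583 = 0.9417.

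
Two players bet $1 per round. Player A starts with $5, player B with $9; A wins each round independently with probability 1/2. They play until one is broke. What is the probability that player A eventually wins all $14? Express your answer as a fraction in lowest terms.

5/14

With a fair step, P(i) = ½P(i−1) + ½P(i+1) with P(0)=0, P(14)=1 has the linear solution P(i) = i/14.
P(5) = 5/14.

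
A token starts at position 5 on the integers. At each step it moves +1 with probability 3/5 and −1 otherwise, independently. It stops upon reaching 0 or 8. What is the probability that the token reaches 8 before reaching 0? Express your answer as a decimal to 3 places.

Let r = q/p = (2/5)/(3/5) = 2/3. The recurrence P(i) = p·P(i+1) + q·P(i−1) with P(0)=0, P(8)=1 gives P(i) = (1 − r^i)/(1 − r^8).
P(5) = (1 − (2/3)^5) / (1 − (2/3)^8) = 5697/6305 ≈ 0.904.

0.904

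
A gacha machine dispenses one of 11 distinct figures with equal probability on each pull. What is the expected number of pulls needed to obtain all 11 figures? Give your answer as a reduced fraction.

83711/2520

After i distinct types are collected, each trial gives a new one with probability (11−i)/11, so the expected wait for the next new type is 11/(11−i).
E = 11/11 + 11/10 + 11/9 + 11/8 + 11/7 + 11/6 + 11/5 + 11/4 + 11/3 + 11/2 + 11/1 = 83711/2520.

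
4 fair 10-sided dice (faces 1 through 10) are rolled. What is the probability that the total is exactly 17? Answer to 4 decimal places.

There are 10^4 = 10000 equally likely outcomes.
The number of ordered 4-tuples from {1,…,10} summing to 17 is 480.
P(sum = 17) = 480/10000 = 6/125 ≈ 0.0480.

0.0480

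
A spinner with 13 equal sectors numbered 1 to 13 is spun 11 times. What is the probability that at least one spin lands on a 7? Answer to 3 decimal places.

0.585

P(no spin lands on a 7) = (12/13)^11 ≈ 0.415.
P(at least one) = 1 − 0.415 = 0.585.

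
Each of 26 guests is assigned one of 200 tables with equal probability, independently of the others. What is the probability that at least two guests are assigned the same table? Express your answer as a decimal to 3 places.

It's easier to compute the probability that all 26 are distinct.
P(all distinct) = 200/200 · 199/200 · ··· · 175/200 ≈ 0.183.
So the probability of at least one match is 1 − 0.183 = 0.817.

0.817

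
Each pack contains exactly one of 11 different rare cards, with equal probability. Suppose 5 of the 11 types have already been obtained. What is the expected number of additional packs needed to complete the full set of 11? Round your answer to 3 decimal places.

26.950

Starting from 5 distinct types, each trial gives a new one with probability (11−i)/11 when i types are held, so the wait for the next new type is 11/(11−i).
E = 11/6 + 11/5 + 11/4 + 11/3 + 11/2 + 11/1 = 539/20 ≈ 26.950.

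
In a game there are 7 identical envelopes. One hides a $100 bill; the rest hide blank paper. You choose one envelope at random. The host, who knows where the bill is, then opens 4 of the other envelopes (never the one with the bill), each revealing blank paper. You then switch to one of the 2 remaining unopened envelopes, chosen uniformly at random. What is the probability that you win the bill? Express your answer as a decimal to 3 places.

0.429

Your original envelope holds the bill with probability 1/7, so the other 6 collectively hold it with probability 6/7.
The host can always find 4 empty envelopes to open, so the reveals don't change that 6/7; it is now spread over the 2 remaining unopened envelopes.
P(win by switching) = (6/7) · (1/2) = 3/7 ≈ 0.429.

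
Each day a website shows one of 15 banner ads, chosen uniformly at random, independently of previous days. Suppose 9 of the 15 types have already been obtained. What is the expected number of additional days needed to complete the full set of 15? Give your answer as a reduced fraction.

147/4

Starting from 9 distinct types, each trial gives a new one with probability (15−i)/15 when i types are held, so the wait for the next new type is 15/(15−i).
E = 15/6 + 15/5 + 15/4 + 15/3 + 15/2 + 15/1 = 147/4.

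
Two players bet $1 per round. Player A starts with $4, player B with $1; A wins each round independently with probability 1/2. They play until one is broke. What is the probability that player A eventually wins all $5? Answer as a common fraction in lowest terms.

With a fair step, P(i) = ½P(i−1) + ½P(i+1) with P(0)=0, P(5)=1 has the linear solution P(i) = i/5.
P(4) = 4/5.

4/5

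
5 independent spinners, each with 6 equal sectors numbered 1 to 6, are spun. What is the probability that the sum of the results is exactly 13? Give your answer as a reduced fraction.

35/648

There are 6^5 = 7776 equally likely outcomes.
The number of ordered 5-tuples from {1,…,6} summing to 13 is 420.
P(sum = 13) = 420/7776 = 35/648.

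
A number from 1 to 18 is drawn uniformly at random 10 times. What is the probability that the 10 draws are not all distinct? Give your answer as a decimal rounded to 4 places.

P(all 10 different) = 18/18 · 17/18 · ··· · 9/18 ≈ 0.0445.
P(at least two equal) = 1 − 0.0445 = 0.9555.

0.9555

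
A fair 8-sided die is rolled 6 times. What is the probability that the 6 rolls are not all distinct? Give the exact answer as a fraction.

P(all 6 different) = 8/8 · 7/8 · ··· · 3/8 = 315/4096.
P(at least two equal) = 1 − 315/4096 = 3781/4096.

3781/4096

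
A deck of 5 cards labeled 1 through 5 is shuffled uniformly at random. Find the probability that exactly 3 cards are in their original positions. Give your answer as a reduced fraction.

Choose which 3 of the 5 are fixed: C(5,3) = 10 ways.
The remaining 2 must have no fixed point: D(2) = 1.
P = 10·1/120 = 1/12.

1/12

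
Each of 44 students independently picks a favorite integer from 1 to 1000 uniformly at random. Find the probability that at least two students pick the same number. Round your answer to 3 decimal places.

It's easier to compute the probability that all 44 are distinct.
P(all distinct) = 1000/1000 · 999/1000 · ··· · 957/1000 ≈ 0.383.
So the probability of at least one match is 1 − 0.383 = 0.617.

0.617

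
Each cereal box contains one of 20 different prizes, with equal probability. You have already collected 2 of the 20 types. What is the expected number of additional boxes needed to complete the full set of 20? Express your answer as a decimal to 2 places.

Starting from 2 distinct types, each trial gives a new one with probability (20−i)/20 when i types are held, so the wait for the next new type is 20/(20−i).
E = 20/18 + 20/17 + 20/16 + 20/15 + 20/14 + 20/13 + 20/12 + 20/11 + 20/10 + 20/9 + 20/8 + 20/7 + 20/6 + 20/5 + 20/4 + 20/3 + 20/2 + 20/1 = 14274301/204204 ≈ 69.90.

69.90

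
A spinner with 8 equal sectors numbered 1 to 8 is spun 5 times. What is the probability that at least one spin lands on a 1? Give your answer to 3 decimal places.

P(no spin lands on a 1) = (7/8)^5 ≈ 0.513.
P(at least one) = 1 − 0.513 = 0.487.

0.487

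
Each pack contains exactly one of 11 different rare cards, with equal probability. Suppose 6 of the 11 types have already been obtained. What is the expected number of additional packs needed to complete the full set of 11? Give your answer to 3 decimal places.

25.117

Starting from 6 distinct types, each trial gives a new one with probability (11−i)/11 when i types are held, so the wait for the next new type is 11/(11−i).
E = 11/5 + 11/4 + 11/3 + 11/2 + 11/1 = 1507/60 ≈ 25.117.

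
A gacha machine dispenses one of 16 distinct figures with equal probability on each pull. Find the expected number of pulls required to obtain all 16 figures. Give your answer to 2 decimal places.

After i distinct types are collected, each trial gives a new one with probability (16−i)/16, so the expected wait for the next new type is 16/(16−i).
E = 16/16 + 16/15 + 16/14 + 16/13 + 16/12 + 16/11 + 16/10 + 16/9 + 16/8 + 16/7 + 16/6 + 16/5 + 16/4 + 16/3 + 16/2 + 16/1 = 2436559/45045 ≈ 54.09.

54.09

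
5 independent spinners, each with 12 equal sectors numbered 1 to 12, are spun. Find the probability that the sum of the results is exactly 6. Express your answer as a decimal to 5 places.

There are 12^5 = 248832 equally likely outcomes.
The number of ordered 5-tuples from {1,…,12} summing to 6 is 5.
P(sum = 6) = 5/248832 ≈ 0.00002.

0.00002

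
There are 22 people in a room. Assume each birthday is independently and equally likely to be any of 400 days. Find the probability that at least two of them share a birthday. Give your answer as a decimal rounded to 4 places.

It's easier to compute the probability that all 22 are distinct.
P(all distinct) = 400/400 · 399/400 · ··· · 379/400 ≈ 0.5554.
So the probability of at least one match is 1 − 0.5554 = 0.4446.

0.4446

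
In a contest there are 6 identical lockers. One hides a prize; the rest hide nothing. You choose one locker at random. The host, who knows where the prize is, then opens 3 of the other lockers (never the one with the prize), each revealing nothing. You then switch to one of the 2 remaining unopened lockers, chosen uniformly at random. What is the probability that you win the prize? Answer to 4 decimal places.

Your original locker holds the prize with probability 1/6, so the other 5 collectively hold it with probability 5/6.
The host can always find 3 empty lockers to open, so the reveals don't change that 5/6; it is now spread over the 2 remaining unopened lockers.
P(win by switching) = (5/6) · (1/2) = 5/12 ≈ 0.4167.

0.4167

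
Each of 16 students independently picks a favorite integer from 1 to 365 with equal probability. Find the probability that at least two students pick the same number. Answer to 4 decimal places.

0.2836

It's easier to compute the probability that all 16 are distinct.
P(all distinct) = 365/365 · 364/365 · ··· · 350/365 ≈ 0.7164.
So the probability of at least one match is 1 − 0.7164 = 0.2836.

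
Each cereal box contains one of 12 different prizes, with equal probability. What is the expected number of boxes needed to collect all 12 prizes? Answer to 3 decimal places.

After i distinct types are collected, each trial gives a new one with probability (12−i)/12, so the expected wait for the next new type is 12/(12−i).
E = 12/12 + 12/11 + 12/10 + 12/9 + 12/8 + 12/7 + 12/6 + 12/5 + 12/4 + 12/3 + 12/2 + 12/1 = 86021/2310 ≈ 37.239.

37.239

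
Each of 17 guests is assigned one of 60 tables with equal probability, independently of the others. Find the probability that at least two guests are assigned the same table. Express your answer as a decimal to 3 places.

0.919

It's easier to compute the probability that all 17 are distinct.
P(all distinct) = 60/60 · 59/60 · ··· · 44/60 ≈ 0.081.
So the probability of at least one match is 1 − 0.081 = 0.919.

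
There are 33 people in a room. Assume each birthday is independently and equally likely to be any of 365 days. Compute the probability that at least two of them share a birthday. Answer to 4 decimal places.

0.7750

It's easier to compute the probability that all 33 are distinct.
P(all distinct) = 365/365 · 364/365 · ··· · 333/365 ≈ 0.2250.
So the probability of at least one match is 1 − 0.2250 = 0.7750.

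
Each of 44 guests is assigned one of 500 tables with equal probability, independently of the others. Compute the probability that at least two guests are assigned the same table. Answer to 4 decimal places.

0.8576

It's easier to compute the probability that all 44 are distinct.
P(all distinct) = 500/500 · 499/500 · ··· · 457/500 ≈ 0.1424.
So the probability of at least one match is 1 − 0.1424 = 0.8576.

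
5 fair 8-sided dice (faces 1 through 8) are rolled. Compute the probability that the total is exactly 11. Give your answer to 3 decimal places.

0.006

There are 8^5 = 32768 equally likely outcomes.
The number of ordered 5-tuples from {1,…,8} summing to 11 is 210.
P(sum = 11) = 210/32768 = 105/16384 ≈ 0.006.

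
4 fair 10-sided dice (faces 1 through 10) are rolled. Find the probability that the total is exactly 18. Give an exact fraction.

27/500

There are 10^4 = 10000 equally likely outcomes.
The number of ordered 4-tuples from {1,…,10} summing to 18 is 540.
P(sum = 18) = 540/10000 = 27/500.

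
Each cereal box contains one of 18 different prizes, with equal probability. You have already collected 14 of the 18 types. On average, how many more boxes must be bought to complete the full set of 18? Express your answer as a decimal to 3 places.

37.500

Starting from 14 distinct types, each trial gives a new one with probability (18−i)/18 when i types are held, so the wait for the next new type is 18/(18−i).
E = 18/4 + 18/3 + 18/2 + 18/1 = 75/2 ≈ 37.500.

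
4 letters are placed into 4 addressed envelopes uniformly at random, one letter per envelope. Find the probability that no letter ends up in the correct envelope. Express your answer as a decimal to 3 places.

This is the derangement probability: permutations of 4 with no fixed point.
D(4) = 4! · (1 − 1/1! + 1/2! − ··· + (−1)^4/4!) = 9.
P = 9/24 = 3/8 ≈ 0.375.

0.375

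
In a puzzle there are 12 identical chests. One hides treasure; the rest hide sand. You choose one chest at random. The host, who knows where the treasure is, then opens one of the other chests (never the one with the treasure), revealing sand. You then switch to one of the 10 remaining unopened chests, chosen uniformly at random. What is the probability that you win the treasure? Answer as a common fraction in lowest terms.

11/120

Your original chest holds the treasure with probability 1/12, so the other 11 collectively hold it with probability 11/12.
The host can always find an empty chest to open, so this doesn't change that 11/12; it is now spread over the 10 remaining unopened chests.
P(win by switching) = (11/12) · (1/10) = 11/120.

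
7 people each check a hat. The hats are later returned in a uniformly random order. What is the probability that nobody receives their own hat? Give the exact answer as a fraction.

This is the derangement probability: permutations of 7 with no fixed point.
D(7) = 7! · (1 − 1/1! + 1/2! − ··· + (−1)^7/7!) = 1854.
P = 1854/5040 = 103/280.

103/280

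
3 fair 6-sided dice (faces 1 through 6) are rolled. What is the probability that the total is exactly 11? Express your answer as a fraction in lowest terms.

1/8

There are 6^3 = 216 equally likely outcomes.
The number of ordered 3-tuples from {1,…,6} summing to 11 is 27.
P(sum = 11) = 27/216 = 1/8.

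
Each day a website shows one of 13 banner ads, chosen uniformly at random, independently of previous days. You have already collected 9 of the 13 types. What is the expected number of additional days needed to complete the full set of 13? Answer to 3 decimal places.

27.083

Starting from 9 distinct types, each trial gives a new one with probability (13−i)/13 when i types are held, so the wait for the next new type is 13/(13−i).
E = 13/4 + 13/3 + 13/2 + 13/1 = 325/12 ≈ 27.083.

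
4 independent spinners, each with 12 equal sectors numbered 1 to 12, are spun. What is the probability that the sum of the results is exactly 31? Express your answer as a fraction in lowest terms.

229/5184

There are 12^4 = 20736 equally likely outcomes.
The number of ordered 4-tuples from {1,…,12} summing to 31 is 916.
P(sum = 31) = 916/20736 = 229/5184.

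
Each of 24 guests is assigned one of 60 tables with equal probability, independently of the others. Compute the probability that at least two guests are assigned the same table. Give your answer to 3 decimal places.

It's easier to compute the probability that all 24 are distinct.
P(all distinct) = 60/60 · 59/60 · ··· · 37/60 ≈ 0.005.
So the probability of at least one match is 1 − 0.005 = 0.995.

0.995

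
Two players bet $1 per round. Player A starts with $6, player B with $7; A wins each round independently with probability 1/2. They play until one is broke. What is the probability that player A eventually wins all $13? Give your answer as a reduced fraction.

6/13

With a fair step, P(i) = ½P(i−1) + ½P(i+1) with P(0)=0, P(13)=1 has the linear solution P(i) = i/13.
P(6) = 6/13.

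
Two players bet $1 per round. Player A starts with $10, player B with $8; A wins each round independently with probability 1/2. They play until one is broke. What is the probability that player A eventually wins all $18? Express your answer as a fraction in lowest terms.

With a fair step, P(i) = ½P(i−1) + ½P(i+1) with P(0)=0, P(18)=1 has the linear solution P(i) = i/18.
P(10) = 10/18 = 5/9.

5/9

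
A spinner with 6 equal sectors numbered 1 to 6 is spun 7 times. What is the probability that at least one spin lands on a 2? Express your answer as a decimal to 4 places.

0.7209

P(no spin lands on a 2) = (5/6)^7 ≈ 0.2791.
P(at least one) = 1 − 0.2791 = 0.7209.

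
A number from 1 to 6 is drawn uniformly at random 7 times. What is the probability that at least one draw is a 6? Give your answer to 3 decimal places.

P(no draw is a 6) = (5/6)^7 ≈ 0.279.
P(at least one) = 1 − 0.279 = 0.721.

0.721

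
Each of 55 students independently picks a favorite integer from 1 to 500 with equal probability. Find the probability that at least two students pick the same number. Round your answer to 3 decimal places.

0.954

It's easier to compute the probability that all 55 are distinct.
P(all distinct) = 500/500 · 499/500 · ··· · 446/500 ≈ 0.046.
So the probability of at least one match is 1 − 0.046 = 0.954.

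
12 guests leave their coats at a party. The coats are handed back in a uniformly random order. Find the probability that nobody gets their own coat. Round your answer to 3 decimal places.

0.368

This is the derangement probability: permutations of 12 with no fixed point.
D(12) = 12! · (1 − 1/1! + 1/2! − ··· + (−1)^12/12!) = 176214841.
P = 176214841/479001600 = 16019531/43545600 ≈ 0.368.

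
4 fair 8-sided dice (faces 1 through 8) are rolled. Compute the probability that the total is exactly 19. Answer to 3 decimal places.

0.082

There are 8^4 = 4096 equally likely outcomes.
The number of ordered 4-tuples from {1,…,8} summing to 19 is 336.
P(sum = 19) = 336/4096 = 21/256 ≈ 0.082.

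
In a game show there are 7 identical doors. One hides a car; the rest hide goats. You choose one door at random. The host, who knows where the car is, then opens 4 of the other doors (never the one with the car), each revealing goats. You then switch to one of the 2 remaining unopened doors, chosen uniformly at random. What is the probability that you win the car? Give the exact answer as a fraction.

3/7

Your original door holds the car with probability 1/7, so the other 6 collectively hold it with probability 6/7.
The host can always find 4 empty doors to open, so the reveals don't change that 6/7; it is now spread over the 2 remaining unopened doors.
P(win by switching) = (6/7) · (1/2) = 3/7.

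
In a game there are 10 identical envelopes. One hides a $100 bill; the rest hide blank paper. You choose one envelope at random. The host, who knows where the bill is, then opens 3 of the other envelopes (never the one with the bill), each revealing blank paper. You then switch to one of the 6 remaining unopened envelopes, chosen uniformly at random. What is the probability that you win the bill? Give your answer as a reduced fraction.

3/20

Your original envelope holds the bill with probability 1/10, so the other 9 collectively hold it with probability 9/10.
The host can always find 3 empty envelopes to open, so the reveals don't change that 9/10; it is now spread over the 6 remaining unopened envelopes.
P(win by switching) = (9/10) · (1/6) = 3/20.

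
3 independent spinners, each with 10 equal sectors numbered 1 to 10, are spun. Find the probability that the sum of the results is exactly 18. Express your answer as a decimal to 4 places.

0.0730

There are 10^3 = 1000 equally likely outcomes.
The number of ordered 3-tuples from {1,…,10} summing to 18 is 73.
P(sum = 18) = 73/1000 ≈ 0.0730.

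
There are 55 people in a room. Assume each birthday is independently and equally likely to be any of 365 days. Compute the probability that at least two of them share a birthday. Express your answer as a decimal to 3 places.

It's easier to compute the probability that all 55 are distinct.
P(all distinct) = 365/365 · 364/365 · ··· · 311/365 ≈ 0.014.
So the probability of at least one match is 1 − 0.014 = 0.986.

0.986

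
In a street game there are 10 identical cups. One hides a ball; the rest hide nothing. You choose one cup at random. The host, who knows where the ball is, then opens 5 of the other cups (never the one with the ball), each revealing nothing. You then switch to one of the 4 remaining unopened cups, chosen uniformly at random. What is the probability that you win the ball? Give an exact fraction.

Your original cup holds the ball with probability 1/10, so the other 9 collectively hold it with probability 9/10.
The host can always find 5 empty cups to open, so the reveals don't change that 9/10; it is now spread over the 4 remaining unopened cups.
P(win by switching) = (9/10) · (1/4) = 9/40.

9/40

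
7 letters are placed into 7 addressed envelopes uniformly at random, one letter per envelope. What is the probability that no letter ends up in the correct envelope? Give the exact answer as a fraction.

This is the derangement probability: permutations of 7 with no fixed point.
D(7) = 7! · (1 − 1/1! + 1/2! − ··· + (−1)^7/7!) = 1854.
P = 1854/5040 = 103/280.

103/280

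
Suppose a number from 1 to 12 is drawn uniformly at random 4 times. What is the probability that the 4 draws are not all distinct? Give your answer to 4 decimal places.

0.4271

P(all 4 different) = 12/12 · 11/12 · ··· · 9/12 ≈ 0.5729.
P(at least two equal) = 1 − 0.5729 = 0.4271.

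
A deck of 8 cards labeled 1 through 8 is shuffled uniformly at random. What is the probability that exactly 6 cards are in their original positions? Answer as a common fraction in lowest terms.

1/1440

Choose which 6 of the 8 are fixed: C(8,6) = 28 ways.
The remaining 2 must have no fixed point: D(2) = 1.
P = 28·1/40320 = 1/1440.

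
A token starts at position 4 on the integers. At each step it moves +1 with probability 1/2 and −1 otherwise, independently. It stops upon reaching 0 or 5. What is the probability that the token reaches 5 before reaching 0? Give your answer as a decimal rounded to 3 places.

0.800

With a fair step, P(i) = ½P(i−1) + ½P(i+1) with P(0)=0, P(5)=1 has the linear solution P(i) = i/5.
P(4) = 4/5 ≈ 0.800.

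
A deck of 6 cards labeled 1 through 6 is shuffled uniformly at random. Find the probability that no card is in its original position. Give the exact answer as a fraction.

This is the derangement probability: permutations of 6 with no fixed point.
D(6) = 6! · (1 − 1/1! + 1/2! − ··· + (−1)^6/6!) = 265.
P = 265/720 = 53/144.

53/144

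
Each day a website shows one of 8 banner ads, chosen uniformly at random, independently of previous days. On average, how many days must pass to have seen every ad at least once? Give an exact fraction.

761/35

After i distinct types are collected, each trial gives a new one with probability (8−i)/8, so the expected wait for the next new type is 8/(8−i).
E = 8/8 + 8/7 + 8/6 + 8/5 + 8/4 + 8/3 + 8/2 + 8/1 = 761/35.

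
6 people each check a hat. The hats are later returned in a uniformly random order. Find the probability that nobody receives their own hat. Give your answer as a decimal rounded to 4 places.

This is the derangement probability: permutations of 6 with no fixed point.
D(6) = 6! · (1 − 1/1! + 1/2! − ··· + (−1)^6/6!) = 265.
P = 265/720 = 53/144 ≈ 0.3681.

0.3681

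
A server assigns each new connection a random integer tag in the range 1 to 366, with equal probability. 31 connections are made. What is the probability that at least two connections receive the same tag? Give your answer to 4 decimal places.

0.7295

It's easier to compute the probability that all 31 are distinct.
P(all distinct) = 366/366 · 365/366 · ··· · 336/366 ≈ 0.2705.
So the probability of at least one match is 1 − 0.2705 = 0.7295.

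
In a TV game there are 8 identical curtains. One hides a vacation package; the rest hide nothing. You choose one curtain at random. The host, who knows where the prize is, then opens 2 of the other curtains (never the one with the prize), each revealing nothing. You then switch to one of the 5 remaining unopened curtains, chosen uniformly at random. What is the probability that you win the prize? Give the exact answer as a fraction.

Your original curtain holds the prize with probability 1/8, so the other 7 collectively hold it with probability 7/8.
The host can always find 2 empty curtains to open, so the reveals don't change that 7/8; it is now spread over the 5 remaining unopened curtains.
P(win by switching) = (7/8) · (1/5) = 7/40.

7/40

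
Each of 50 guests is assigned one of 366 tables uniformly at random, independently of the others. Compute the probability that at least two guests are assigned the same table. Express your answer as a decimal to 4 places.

It's easier to compute the probability that all 50 are distinct.
P(all distinct) = 366/366 · 365/366 · ··· · 317/366 ≈ 0.0299.
So the probability of at least one match is 1 − 0.0299 = 0.9701.

0.9701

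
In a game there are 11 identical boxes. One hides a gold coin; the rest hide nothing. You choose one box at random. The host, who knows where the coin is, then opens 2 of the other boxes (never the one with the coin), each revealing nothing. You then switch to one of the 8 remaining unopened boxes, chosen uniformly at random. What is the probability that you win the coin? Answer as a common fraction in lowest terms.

Your original box holds the coin with probability 1/11, so the other 10 collectively hold it with probability 10/11.
The host can always find 2 empty boxes to open, so the reveals don't change that 10/11; it is now spread over the 8 remaining unopened boxes.
P(win by switching) = (10/11) · (1/8) = 5/44.

5/44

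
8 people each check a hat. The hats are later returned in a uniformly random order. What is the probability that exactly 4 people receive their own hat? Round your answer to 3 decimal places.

Choose which 4 of the 8 are fixed: C(8,4) = 70 ways.
The remaining 4 must have no fixed point: D(4) = 9.
P = 70·9/40320 = 1/64 ≈ 0.016.

0.016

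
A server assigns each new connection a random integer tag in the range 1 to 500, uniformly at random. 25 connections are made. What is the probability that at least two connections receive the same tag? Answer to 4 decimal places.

It's easier to compute the probability that all 25 are distinct.
P(all distinct) = 500/500 · 499/500 · ··· · 476/500 ≈ 0.5433.
So the probability of at least one match is 1 − 0.5433 = 0.4567.

0.4567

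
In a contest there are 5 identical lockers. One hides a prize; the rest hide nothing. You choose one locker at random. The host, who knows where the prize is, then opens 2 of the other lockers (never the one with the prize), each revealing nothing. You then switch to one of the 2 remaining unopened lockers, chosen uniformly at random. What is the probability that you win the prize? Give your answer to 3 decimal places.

Your original locker holds the prize with probability 1/5, so the other 4 collectively hold it with probability 4/5.
The host can always find 2 empty lockers to open, so the reveals don't change that 4/5; it is now spread over the 2 remaining unopened lockers.
P(win by switching) = (4/5) · (1/2) = 2/5 ≈ 0.400.

0.400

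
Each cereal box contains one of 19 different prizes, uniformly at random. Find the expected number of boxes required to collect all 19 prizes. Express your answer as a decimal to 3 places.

67.407

After i distinct types are collected, each trial gives a new one with probability (19−i)/19, so the expected wait for the next new type is 19/(19−i).
E = 19/19 + 19/18 + 19/17 + 19/16 + 19/15 + 19/14 + 19/13 + 19/12 + 19/11 + 19/10 + 19/9 + 19/8 + 19/7 + 19/6 + 19/5 + 19/4 + 19/3 + 19/2 + 19/1 = 275295799/4084080 ≈ 67.407.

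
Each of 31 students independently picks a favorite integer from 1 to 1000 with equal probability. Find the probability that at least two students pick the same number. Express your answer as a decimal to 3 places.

0.375

It's easier to compute the probability that all 31 are distinct.
P(all distinct) = 1000/1000 · 999/1000 · ··· · 970/1000 ≈ 0.625.
So the probability of at least one match is 1 − 0.625 = 0.375.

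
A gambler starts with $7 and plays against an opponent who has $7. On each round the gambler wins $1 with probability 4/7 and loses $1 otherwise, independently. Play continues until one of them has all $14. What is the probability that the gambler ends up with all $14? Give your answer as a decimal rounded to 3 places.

Let r = q/p = (3/7)/(4/7) = 3/4. The recurrence P(i) = p·P(i+1) + q·P(i−1) with P(0)=0, P(14)=1 gives P(i) = (1 − r^i)/(1 − r^14).
P(7) = (1 − (3/4)^7) / (1 − (3/4)^14) = 16384/18571 ≈ 0.882.

0.882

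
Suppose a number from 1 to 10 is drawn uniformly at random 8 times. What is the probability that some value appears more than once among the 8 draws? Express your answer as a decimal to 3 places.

P(all 8 different) = 10/10 · 9/10 · ··· · 3/10 ≈ 0.018.
P(at least two equal) = 1 − 0.018 = 0.982.

0.982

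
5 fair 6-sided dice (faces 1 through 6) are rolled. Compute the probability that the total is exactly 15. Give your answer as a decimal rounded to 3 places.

0.084

There are 6^5 = 7776 equally likely outcomes.
The number of ordered 5-tuples from {1,…,6} summing to 15 is 651.
P(sum = 15) = 651/7776 = 217/2592 ≈ 0.084.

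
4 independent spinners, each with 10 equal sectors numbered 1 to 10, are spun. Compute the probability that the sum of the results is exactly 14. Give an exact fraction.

There are 10^4 = 10000 equally likely outcomes.
The number of ordered 4-tuples from {1,…,10} summing to 14 is 282.
P(sum = 14) = 282/10000 = 141/5000.

141/5000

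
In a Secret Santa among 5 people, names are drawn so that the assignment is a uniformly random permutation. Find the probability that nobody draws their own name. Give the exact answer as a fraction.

This is the derangement probability: permutations of 5 with no fixed point.
D(5) = 5! · (1 − 1/1! + 1/2! − ··· + (−1)^5/5!) = 44.
P = 44/120 = 11/30.

11/30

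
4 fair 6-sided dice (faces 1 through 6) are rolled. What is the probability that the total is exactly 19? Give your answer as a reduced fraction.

7/162

There are 6^4 = 1296 equally likely outcomes.
The number of ordered 4-tuples from {1,…,6} summing to 19 is 56.
P(sum = 19) = 56/1296 = 7/162.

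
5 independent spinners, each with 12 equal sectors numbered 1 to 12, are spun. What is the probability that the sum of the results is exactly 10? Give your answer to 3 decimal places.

0.001

There are 12^5 = 248832 equally likely outcomes.
The number of ordered 5-tuples from {1,…,12} summing to 10 is 126.
P(sum = 10) = 126/248832 = 7/13824 ≈ 0.001.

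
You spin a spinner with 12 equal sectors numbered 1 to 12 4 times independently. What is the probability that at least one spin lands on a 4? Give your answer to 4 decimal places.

P(no spin lands on a 4) = (11/12)^4 ≈ 0.7061.
P(at least one) = 1 − 0.7061 = 0.2939.

0.2939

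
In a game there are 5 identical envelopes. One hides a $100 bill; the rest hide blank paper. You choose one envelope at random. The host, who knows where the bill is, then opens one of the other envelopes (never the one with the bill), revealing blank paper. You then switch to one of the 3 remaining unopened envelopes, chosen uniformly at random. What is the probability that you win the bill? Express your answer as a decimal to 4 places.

Your original envelope holds the bill with probability 1/5, so the other 4 collectively hold it with probability 4/5.
The host can always find an empty envelope to open, so this doesn't change that 4/5; it is now spread over the 3 remaining unopened envelopes.
P(win by switching) = (4/5) · (1/3) = 4/15 ≈ 0.2667.

0.2667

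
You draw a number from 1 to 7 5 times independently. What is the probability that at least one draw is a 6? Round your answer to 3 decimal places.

P(no draw is a 6) = (6/7)^5 ≈ 0.463.
P(at least one) = 1 − 0.463 = 0.537.

0.537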